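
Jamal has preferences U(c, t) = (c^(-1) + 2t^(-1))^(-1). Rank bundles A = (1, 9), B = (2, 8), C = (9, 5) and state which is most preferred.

Bundle C

Evaluate utility at each bundle:
U(A) = 0.818.
U(B) = 1.333.
U(C) = 1.957.
Highest utility is C, so C ≻ B ≻ A.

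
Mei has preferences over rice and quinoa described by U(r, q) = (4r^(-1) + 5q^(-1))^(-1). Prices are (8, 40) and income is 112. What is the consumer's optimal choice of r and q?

For CES with ρ = -1, MRS = (4/5)·(q/r)^2.
Tangency: set MRS = p_r/p_q = 8/40 = 0.2.
So (q/r)^2 = 0.25; taking the square root, q/r = 0.5, i.e. q = 0.5·r.
Substitute into the budget 8·r + 40·q = 112: 28·r = 112, so r* = 4 and q* = 0.5·4 = 2.

r* = 4, q* = 2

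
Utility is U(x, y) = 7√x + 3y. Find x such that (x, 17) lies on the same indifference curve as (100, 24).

U(100, 24) = 142.
Set U(x, 17) = 142 and solve.
With y = 17: 7√x = 142 − 3·17 = 91, so √x = 13 and x = 169.
Check: U(169, 17) = 142.

x = 169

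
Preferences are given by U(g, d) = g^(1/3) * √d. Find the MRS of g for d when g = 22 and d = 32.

MU_g = 1/3·g^(-2/3)·√d and MU_d = 0.5·g^(1/3)·d^(-0.5).
MRS = MU_g/MU_d = (2/3)·d/g.
At (22, 32): MRS = 32/33.
The indifference curve has slope −32/33 at this bundle.

MRS = 32/33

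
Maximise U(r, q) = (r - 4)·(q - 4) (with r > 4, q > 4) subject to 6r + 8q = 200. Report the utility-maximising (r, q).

r* = 16, q* = 13

MU_r = (q−4), MU_q = (r−4).
MRS = (q−4)/(r−4).
Tangency: set MRS = p_r/p_q = 6/8 = 0.75.
So (q − 4)/(r − 4) = 0.75, i.e. (q − 4) = 0.75·(r − 4).
Rewrite the budget in excess-of-subsistence terms: 6·(r − 4) + 8·(q − 4) = 200 − 6·4 − 8·4 = 144.
Substituting, 12·(r − 4) = 144, so r − 4 = 12 and r* = 16.
Then q − 4 = 0.75·12 = 9, so q* = 13.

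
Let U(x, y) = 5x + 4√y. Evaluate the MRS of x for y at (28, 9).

MU_x = 5, MU_y = 4/(2√y).
MRS = 5 ÷ (4/(2√y)).
At (28, 9): MRS = 7.5.
The indifference curve has slope −7.5 at this bundle.

MRS = 7.5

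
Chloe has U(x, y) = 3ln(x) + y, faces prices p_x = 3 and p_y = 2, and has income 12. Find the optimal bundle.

MU_x = 3/x, MU_y = 1.
MRS = 3/x ÷ 1.
Tangency: set MRS = p_x/p_y = 3/2 = 1.5.
MRS depends only on x: 3/x = 1.5 ⇒ x* = 3/1.5 = 2.
From the budget, 2·y = 12 − 3·2 = 6, so y* = 3.

x* = 2, y* = 3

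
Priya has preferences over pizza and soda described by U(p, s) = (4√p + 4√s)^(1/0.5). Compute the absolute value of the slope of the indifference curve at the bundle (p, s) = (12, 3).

MRS = 0.5

For CES with ρ = 0.5, MRS = √(s/p).
At (12, 3): MRS = 0.5.
The indifference curve has slope −0.5 at this bundle.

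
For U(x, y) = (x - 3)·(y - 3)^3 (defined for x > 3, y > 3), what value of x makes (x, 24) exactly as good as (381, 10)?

x = 17

U(381, 10) = 129654.
Set U(x, 24) = 129654 and solve.
With y = 24: (24 − 3)^3 = 9261, so (x − 3) = 129654/9261 = 14.
So x = 3 + 14 = 17.
Check: U(17, 24) = 129654.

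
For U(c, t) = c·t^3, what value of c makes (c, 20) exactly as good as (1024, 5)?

U(1024, 5) = 128000.
Set U(c, 20) = 128000 and solve.
With t = 20: 20^3 = 8000, so c = 128000/8000 = 16.
Check: U(16, 20) = 128000.

c = 16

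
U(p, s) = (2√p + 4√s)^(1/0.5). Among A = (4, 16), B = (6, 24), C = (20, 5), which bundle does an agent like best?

Evaluate utility at each bundle:
U(A) = 400.000.
U(B) = 600.000.
U(C) = 320.000.
Highest utility is B, so B ≻ A ≻ C.

Bundle B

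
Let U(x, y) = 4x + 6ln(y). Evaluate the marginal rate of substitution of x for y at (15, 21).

MU_x = 4, MU_y = 6/y.
MRS = 4 ÷ (6/y).
At (15, 21): MRS = 14.
That is, one extra unit of x is worth 14 units of y at the margin.

MRS = 14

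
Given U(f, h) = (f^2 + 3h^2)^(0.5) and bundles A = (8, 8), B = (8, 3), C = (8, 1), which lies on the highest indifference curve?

Evaluate utility at each bundle:
U(A) = 16.000.
U(B) = 9.539.
U(C) = 8.185.
Highest utility is A, so A ≻ B ≻ C.

Bundle A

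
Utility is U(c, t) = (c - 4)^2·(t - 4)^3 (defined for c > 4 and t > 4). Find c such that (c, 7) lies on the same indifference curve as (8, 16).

U(8, 16) = 27648.
Set U(c, 7) = 27648 and solve.
With t = 7: (7 − 4)^3 = 27, so (c − 4)^2 = 27648/27 = 1024.
Taking the square root (with c > 4): c − 4 = 32, so c = 36.
Check: U(36, 7) = 27648.

c = 36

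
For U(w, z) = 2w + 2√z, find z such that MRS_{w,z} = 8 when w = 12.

MU_w = 2, MU_z = 2/(2√z).
MRS = 2 ÷ (2/(2√z)).
MRS depends only on z: 2·√z = 8 ⇒ √z = 8/2 = 4 ⇒ z = 16.

z = 16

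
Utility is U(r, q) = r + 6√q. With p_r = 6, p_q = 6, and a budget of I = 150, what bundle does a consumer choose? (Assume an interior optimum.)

MU_r = 1, MU_q = 6/(2√q).
MRS = 1 ÷ (6/(2√q)).
Tangency: set MRS = p_r/p_q = 6/6 = 1.
MRS depends only on q: (1/3)·√q = 1 ⇒ √q = 1/(1/3) = 3 ⇒ q* = 9.
From the budget, 6·r = 150 − 6·9 = 96, so r* = 16.

r* = 16, q* = 9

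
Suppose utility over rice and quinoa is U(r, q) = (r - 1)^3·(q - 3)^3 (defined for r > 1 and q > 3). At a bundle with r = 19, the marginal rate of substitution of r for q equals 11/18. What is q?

MU_r = 3·(r−1)^2·(q−3)^3, MU_q = 3·(r−1)^3·(q−3)^2.
MRS = (q−3)/(r−1).
Substitute r = 19: MRS = (q − 3)/18. Setting this equal to 11/18 gives q − 3 = (11/18)·18 = 11, so q = 14.

q = 14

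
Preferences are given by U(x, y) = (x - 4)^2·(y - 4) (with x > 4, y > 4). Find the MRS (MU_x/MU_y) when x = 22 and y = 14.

MU_x = 2·(x−4)·(y−4), MU_y = (x−4)^2.
MRS = (2/1)·(y−4)/(x−4).
At (22, 14): MRS = 10/9.
That is, one extra unit of x is worth 10/9 units of y at the margin.

MRS = 10/9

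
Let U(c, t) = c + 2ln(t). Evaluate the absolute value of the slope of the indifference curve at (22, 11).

MRS = 5.5

MU_c = 1, MU_t = 2/t.
MRS = 1 ÷ (2/t).
At (22, 11): MRS = 5.5.
That is, one extra unit of c is worth 5.5 units of t at the margin.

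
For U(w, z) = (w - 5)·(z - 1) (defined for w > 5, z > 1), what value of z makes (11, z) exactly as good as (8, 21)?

z = 11

U(8, 21) = 60.
Set U(11, z) = 60 and solve.
With w = 11: (11 − 5) = 6, so (z − 1) = 60/6 = 10.
So z = 1 + 10 = 11.
Check: U(11, 11) = 60.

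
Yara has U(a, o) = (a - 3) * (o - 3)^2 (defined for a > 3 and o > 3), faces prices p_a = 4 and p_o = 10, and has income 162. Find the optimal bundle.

MU_a = (o−3)^2, MU_o = 2·(a−3)·(o−3).
MRS = (1/2)·(o−3)/(a−3).
Tangency: set MRS = p_a/p_o = 4/10 = 0.4.
So (1/2)·(o − 3)/(a − 3) = 0.4, i.e. (o − 3) = 0.8·(a − 3).
Rewrite the budget in excess-of-subsistence terms: 4·(a − 3) + 10·(o − 3) = 162 − 4·3 − 10·3 = 120.
Substituting, 12·(a − 3) = 120, so a − 3 = 10 and a* = 13.
Then o − 3 = 0.8·10 = 8, so o* = 11.

a* = 13, o* = 11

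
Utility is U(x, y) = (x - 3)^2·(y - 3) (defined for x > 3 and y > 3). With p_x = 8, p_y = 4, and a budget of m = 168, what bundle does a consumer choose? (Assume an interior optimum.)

x* = 14, y* = 14

MU_x = 2·(x−3)·(y−3), MU_y = (x−3)^2.
MRS = (2/1)·(y−3)/(x−3).
Tangency: set MRS = p_x/p_y = 8/4 = 2.
So (2/1)·(y − 3)/(x − 3) = 2, i.e. (y − 3) = (x − 3).
Rewrite the budget in excess-of-subsistence terms: 8·(x − 3) + 4·(y − 3) = 168 − 8·3 − 4·3 = 132.
Substituting, 12·(x − 3) = 132, so x − 3 = 11 and x* = 14.
Then y − 3 = 11, so y* = 14.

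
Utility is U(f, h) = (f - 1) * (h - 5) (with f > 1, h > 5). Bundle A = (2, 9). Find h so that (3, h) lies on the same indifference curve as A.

h = 7

U(2, 9) = 4.
Set U(3, h) = 4 and solve.
With f = 3: (3 − 1) = 2, so (h − 5) = 4/2 = 2.
So h = 5 + 2 = 7.
Check: U(3, 7) = 4.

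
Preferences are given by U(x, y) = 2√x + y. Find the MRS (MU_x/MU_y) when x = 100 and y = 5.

MRS = 0.1

MU_x = 2/(2√x), MU_y = 1.
MRS = 2/(2√x) ÷ 1.
At (100, 5): MRS = 0.1.
The indifference curve has slope −0.1 at this bundle.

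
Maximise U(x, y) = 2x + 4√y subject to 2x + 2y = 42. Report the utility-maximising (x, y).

MU_x = 2, MU_y = 4/(2√y).
MRS = 2 ÷ (4/(2√y)).
Tangency: set MRS = p_x/p_y = 2/2 = 1.
MRS depends only on y: √y = 1 ⇒ √y = 1 ⇒ y* = 1.
From the budget, 2·x = 42 − 2·1 = 40, so x* = 20.

x* = 20, y* = 1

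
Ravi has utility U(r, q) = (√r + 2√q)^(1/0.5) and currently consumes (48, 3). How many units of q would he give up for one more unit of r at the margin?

For CES with ρ = 0.5, MRS = (1/2)·√(q/r).
At (48, 3): MRS = 0.125.
So at (48, 3) the consumer would give up 0.125 units of q for one more unit of r.

MRS = 0.125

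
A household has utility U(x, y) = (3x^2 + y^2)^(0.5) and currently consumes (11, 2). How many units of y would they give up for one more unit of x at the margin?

For CES with ρ = 2, MRS = (3/1)·(y/x)^(-1).
At (11, 2): MRS = 16.5.
The indifference curve has slope −16.5 at this bundle.

MRS = 16.5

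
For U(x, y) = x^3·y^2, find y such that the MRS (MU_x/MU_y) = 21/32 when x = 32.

y = 14

MU_x = 3·x^2·y^2 and MU_y = 2·x^3·y.
MRS = MU_x/MU_y = (3/2)·y/x.
Substitute x = 32: MRS = y/(64/3). Setting y/(64/3) = 21/32 gives y = (21/32)·(64/3) = 14.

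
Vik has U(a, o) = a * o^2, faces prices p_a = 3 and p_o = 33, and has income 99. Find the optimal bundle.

a* = 11, o* = 2

MU_a = o^2 and MU_o = 2·a·o.
MRS = MU_a/MU_o = (1/2)·o/a.
Tangency: set MRS = p_a/p_o = 3/33 = 1/11.
So (1/2)·o/a = 1/11, i.e. o = (2/11)·a.
Substitute into the budget 3·a + 33·o = 99: 9·a = 99, so a* = 11.
Then o* = (2/11)·11 = 2.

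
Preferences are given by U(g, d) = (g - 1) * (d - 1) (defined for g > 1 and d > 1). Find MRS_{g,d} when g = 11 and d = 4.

MU_g = (d−1), MU_d = (g−1).
MRS = (d−1)/(g−1).
At (11, 4): MRS = 0.3.
The indifference curve has slope −0.3 at this bundle.

MRS = 0.3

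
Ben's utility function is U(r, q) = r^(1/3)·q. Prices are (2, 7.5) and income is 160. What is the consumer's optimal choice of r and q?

MU_r = 1/3·r^(-2/3)·q and MU_q = r^(1/3).
MRS = MU_r/MU_q = (1/3)·q/r.
Tangency: set MRS = p_r/p_q = 2/7.5 = 4/15.
So (1/3)·q/r = 4/15, i.e. q = 0.8·r.
Substitute into the budget 2·r + 7.5·q = 160: 8·r = 160, so r* = 20.
Then q* = 0.8·20 = 16.

r* = 20, q* = 16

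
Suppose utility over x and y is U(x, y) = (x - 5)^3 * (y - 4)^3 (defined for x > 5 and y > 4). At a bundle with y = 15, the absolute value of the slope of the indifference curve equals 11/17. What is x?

MU_x = 3·(x−5)^2·(y−4)^3, MU_y = 3·(x−5)^3·(y−4)^2.
MRS = (y−4)/(x−5).
Substitute y = 15: MRS = 11/(x − 5). Setting this equal to 11/17 gives x − 5 = 11/(11/17) = 17, so x = 22.

x = 22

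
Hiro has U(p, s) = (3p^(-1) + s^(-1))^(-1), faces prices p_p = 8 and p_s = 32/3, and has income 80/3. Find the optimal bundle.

p* = 2, s* = 1

For CES with ρ = -1, MRS = (3/1)·(s/p)^2.
Tangency: set MRS = p_p/p_s = 8/(32/3) = 0.75.
So (s/p)^2 = 0.25; taking the square root, s/p = 0.5, i.e. s = 0.5·p.
Substitute into the budget 8·p + (32/3)·s = 80/3: (40/3)·p = 80/3, so p* = 2 and s* = 0.5·2 = 1.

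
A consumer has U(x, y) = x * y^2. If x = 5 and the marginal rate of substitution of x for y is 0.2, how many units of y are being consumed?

y = 2

MU_x = y^2 and MU_y = 2·x·y.
MRS = MU_x/MU_y = (1/2)·y/x.
Substitute x = 5: MRS = y/10. Setting y/10 = 0.2 gives y = 0.2·10 = 2.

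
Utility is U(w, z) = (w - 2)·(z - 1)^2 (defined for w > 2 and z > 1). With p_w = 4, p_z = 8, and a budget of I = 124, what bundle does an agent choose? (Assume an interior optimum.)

MU_w = (z−1)^2, MU_z = 2·(w−2)·(z−1).
MRS = (1/2)·(z−1)/(w−2).
Tangency: set MRS = p_w/p_z = 4/8 = 0.5.
So (1/2)·(z − 1)/(w − 2) = 0.5, i.e. (z − 1) = (w − 2).
Rewrite the budget in excess-of-subsistence terms: 4·(w − 2) + 8·(z − 1) = 124 − 4·2 − 8·1 = 108.
Substituting, 12·(w − 2) = 108, so w − 2 = 9 and w* = 11.
Then z − 1 = 9, so z* = 10.

w* = 11, z* = 10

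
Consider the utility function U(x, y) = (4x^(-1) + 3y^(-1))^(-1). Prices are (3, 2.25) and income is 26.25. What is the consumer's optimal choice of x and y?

x* = 5, y* = 5

For CES with ρ = -1, MRS = (4/3)·(y/x)^2.
Tangency: set MRS = p_x/p_y = 3/2.25 = 4/3.
So (y/x)^2 = 1; taking the square root, y/x = 1, i.e. y = x.
Substitute into the budget 3·x + 2.25·y = 26.25: 5.25·x = 26.25, so x* = 5 and y* = 5.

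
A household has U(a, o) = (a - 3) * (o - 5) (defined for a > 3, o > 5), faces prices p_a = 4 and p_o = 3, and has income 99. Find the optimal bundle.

a* = 12, o* = 17

MU_a = (o−5), MU_o = (a−3).
MRS = (o−5)/(a−3).
Tangency: set MRS = p_a/p_o = 4/3.
So (o − 5)/(a − 3) = 4/3, i.e. (o − 5) = (4/3)·(a − 3).
Rewrite the budget in excess-of-subsistence terms: 4·(a − 3) + 3·(o − 5) = 99 − 4·3 − 3·5 = 72.
Substituting, 8·(a − 3) = 72, so a − 3 = 9 and a* = 12.
Then o − 5 = (4/3)·9 = 12, so o* = 17.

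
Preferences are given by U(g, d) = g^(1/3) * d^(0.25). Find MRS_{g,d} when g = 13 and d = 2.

MU_g = 1/3·g^(-2/3)·d^(0.25) and MU_d = 0.25·g^(1/3)·d^(-0.75).
MRS = MU_g/MU_d = (4/3)·d/g.
At (13, 2): MRS = 8/39.
The indifference curve has slope −8/39 at this bundle.

MRS = 8/39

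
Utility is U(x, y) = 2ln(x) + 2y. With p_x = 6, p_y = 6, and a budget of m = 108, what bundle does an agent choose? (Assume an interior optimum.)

x* = 1, y* = 17

MU_x = 2/x, MU_y = 2.
MRS = 2/x ÷ 2.
Tangency: set MRS = p_x/p_y = 6/6 = 1.
MRS depends only on x: 1/x = 1 ⇒ x* = 1/1 = 1.
From the budget, 6·y = 108 − 6·1 = 102, so y* = 17.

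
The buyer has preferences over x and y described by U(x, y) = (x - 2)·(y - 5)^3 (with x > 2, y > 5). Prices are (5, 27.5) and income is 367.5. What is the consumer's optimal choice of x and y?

x* = 13, y* = 11

MU_x = (y−5)^3, MU_y = 3·(x−2)·(y−5)^2.
MRS = (1/3)·(y−5)/(x−2).
Tangency: set MRS = p_x/p_y = 5/27.5 = 2/11.
So (1/3)·(y − 5)/(x − 2) = 2/11, i.e. (y − 5) = (6/11)·(x − 2).
Rewrite the budget in excess-of-subsistence terms: 5·(x − 2) + 27.5·(y − 5) = 367.5 − 5·2 − 27.5·5 = 220.
Substituting, 20·(x − 2) = 220, so x − 2 = 11 and x* = 13.
Then y − 5 = (6/11)·11 = 6, so y* = 11.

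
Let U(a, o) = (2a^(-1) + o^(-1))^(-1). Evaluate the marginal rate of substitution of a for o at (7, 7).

For CES with ρ = -1, MRS = (2/1)·(o/a)^2.
At (7, 7): MRS = 2.
The indifference curve has slope −2 at this bundle.

MRS = 2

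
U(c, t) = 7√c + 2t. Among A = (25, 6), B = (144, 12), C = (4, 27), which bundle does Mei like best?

Evaluate utility at each bundle:
U(A) = 47.000.
U(B) = 108.000.
U(C) = 68.000.
Highest utility is B, so B ≻ C ≻ A.

Bundle B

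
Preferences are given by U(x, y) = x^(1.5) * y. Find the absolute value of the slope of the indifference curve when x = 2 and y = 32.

MRS = 24

MU_x = 1.5·√x·y and MU_y = x^(1.5).
MRS = MU_x/MU_y = (1.5)·y/x.
At (2, 32): MRS = 24.
That is, one extra unit of x is worth 24 units of y at the margin.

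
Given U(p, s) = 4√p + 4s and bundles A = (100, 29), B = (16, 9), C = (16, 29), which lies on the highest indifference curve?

Evaluate utility at each bundle:
U(A) = 156.000.
U(B) = 52.000.
U(C) = 132.000.
Highest utility is A, so A ≻ C ≻ B.

Bundle A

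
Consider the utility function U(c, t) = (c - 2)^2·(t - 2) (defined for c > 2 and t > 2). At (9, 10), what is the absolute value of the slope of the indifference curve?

MU_c = 2·(c−2)·(t−2), MU_t = (c−2)^2.
MRS = (2/1)·(t−2)/(c−2).
At (9, 10): MRS = 16/7.
So at (9, 10) the consumer would give up 16/7 units of t for one more unit of c.

MRS = 16/7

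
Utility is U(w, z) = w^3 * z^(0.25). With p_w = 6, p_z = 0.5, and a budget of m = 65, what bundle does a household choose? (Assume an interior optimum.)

MU_w = 3·w^2·z^(0.25) and MU_z = 0.25·w^3·z^(-0.75).
MRS = MU_w/MU_z = (12)·z/w.
Tangency: set MRS = p_w/p_z = 6/0.5 = 12.
So (12)·z/w = 12, i.e. z = w.
Substitute into the budget 6·w + 0.5·z = 65: 6.5·w = 65, so w* = 10.
Then z* = 10.

w* = 10, z* = 10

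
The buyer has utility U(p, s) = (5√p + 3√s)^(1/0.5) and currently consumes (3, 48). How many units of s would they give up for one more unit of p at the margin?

MRS = 20/3

For CES with ρ = 0.5, MRS = (5/3)·√(s/p).
At (3, 48): MRS = 20/3.
That is, one extra unit of p is worth 20/3 units of s at the margin.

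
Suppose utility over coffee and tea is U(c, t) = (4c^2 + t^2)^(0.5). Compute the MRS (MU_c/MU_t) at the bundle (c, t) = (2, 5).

For CES with ρ = 2, MRS = (4/1)·(t/c)^(-1).
At (2, 5): MRS = 1.6.
So at (2, 5) the consumer would give up 1.6 units of t for one more unit of c.

MRS = 1.6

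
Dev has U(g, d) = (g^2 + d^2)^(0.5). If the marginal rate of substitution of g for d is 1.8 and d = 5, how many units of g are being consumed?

For CES with ρ = 2, MRS = (d/g)^(-1).
Setting (5/g)^(-1) = 1.8 gives 5/g = 5/9 and g = 9.

g = 9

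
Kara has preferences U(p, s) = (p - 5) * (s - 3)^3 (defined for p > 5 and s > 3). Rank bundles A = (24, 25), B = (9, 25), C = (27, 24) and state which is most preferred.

Bundle C

Evaluate utility at each bundle:
U(A) = 202312.
U(B) = 42592.
U(C) = 203742.
Highest utility is C, so C ≻ A ≻ B.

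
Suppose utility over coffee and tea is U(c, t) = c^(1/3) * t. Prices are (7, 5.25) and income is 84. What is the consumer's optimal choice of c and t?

c* = 3, t* = 12

MU_c = 1/3·c^(-2/3)·t and MU_t = c^(1/3).
MRS = MU_c/MU_t = (1/3)·t/c.
Tangency: set MRS = p_c/p_t = 7/5.25 = 4/3.
So (1/3)·t/c = 4/3, i.e. t = 4·c.
Substitute into the budget 7·c + 5.25·t = 84: 28·c = 84, so c* = 3.
Then t* = 4·3 = 12.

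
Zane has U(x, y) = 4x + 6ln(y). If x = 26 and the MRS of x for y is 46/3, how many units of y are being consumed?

y = 23

MU_x = 4, MU_y = 6/y.
MRS = 4 ÷ (6/y).
MRS depends only on y: (2/3)·y = 46/3 ⇒ y = (46/3)/(2/3) = 23.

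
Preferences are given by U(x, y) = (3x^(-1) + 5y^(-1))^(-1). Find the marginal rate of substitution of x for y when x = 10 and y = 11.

For CES with ρ = -1, MRS = (3/5)·(y/x)^2.
At (10, 11): MRS = 363/500.
The indifference curve has slope −363/500 at this bundle.

MRS = 363/500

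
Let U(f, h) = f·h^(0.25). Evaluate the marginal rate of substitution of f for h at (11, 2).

MRS = 8/11

MU_f = h^(0.25) and MU_h = 0.25·f·h^(-0.75).
MRS = MU_f/MU_h = (4)·h/f.
At (11, 2): MRS = 8/11.
The indifference curve has slope −8/11 at this bundle.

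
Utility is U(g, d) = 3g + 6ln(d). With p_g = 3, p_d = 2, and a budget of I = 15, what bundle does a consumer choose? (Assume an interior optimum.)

g* = 3, d* = 3

MU_g = 3, MU_d = 6/d.
MRS = 3 ÷ (6/d).
Tangency: set MRS = p_g/p_d = 3/2 = 1.5.
MRS depends only on d: 0.5·d = 1.5 ⇒ d* = 1.5/0.5 = 3.
From the budget, 3·g = 15 − 2·3 = 9, so g* = 3.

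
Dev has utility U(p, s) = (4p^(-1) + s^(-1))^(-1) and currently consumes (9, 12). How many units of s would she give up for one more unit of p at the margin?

MRS = 64/9

For CES with ρ = -1, MRS = (4/1)·(s/p)^2.
At (9, 12): MRS = 64/9.
The indifference curve has slope −64/9 at this bundle.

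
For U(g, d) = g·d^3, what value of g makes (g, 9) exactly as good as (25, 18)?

U(25, 18) = 145800.
Set U(g, 9) = 145800 and solve.
With d = 9: 9^3 = 729, so g = 145800/729 = 200.
Check: U(200, 9) = 145800.

g = 200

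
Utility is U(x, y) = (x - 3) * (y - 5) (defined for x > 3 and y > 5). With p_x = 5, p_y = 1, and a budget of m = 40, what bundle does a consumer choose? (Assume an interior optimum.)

x* = 5, y* = 15

MU_x = (y−5), MU_y = (x−3).
MRS = (y−5)/(x−3).
Tangency: set MRS = p_x/p_y = 5/1 = 5.
So (y − 5)/(x − 3) = 5, i.e. (y − 5) = 5·(x − 3).
Rewrite the budget in excess-of-subsistence terms: 5·(x − 3) + 1·(y − 5) = 40 − 5·3 − 1·5 = 20.
Substituting, 10·(x − 3) = 20, so x − 3 = 2 and x* = 5.
Then y − 5 = 5·2 = 10, so y* = 15.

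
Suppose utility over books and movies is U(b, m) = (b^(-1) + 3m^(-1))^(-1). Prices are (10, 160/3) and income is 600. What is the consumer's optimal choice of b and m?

b* = 12, m* = 9

For CES with ρ = -1, MRS = (1/3)·(m/b)^2.
Tangency: set MRS = p_b/p_m = 10/(160/3) = 3/16.
So (m/b)^2 = 9/16; taking the square root, m/b = 0.75, i.e. m = 0.75·b.
Substitute into the budget 10·b + (160/3)·m = 600: 50·b = 600, so b* = 12 and m* = 0.75·12 = 9.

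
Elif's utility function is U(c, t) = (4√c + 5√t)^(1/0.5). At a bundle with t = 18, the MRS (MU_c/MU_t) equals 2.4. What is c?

c = 2

For CES with ρ = 0.5, MRS = (4/5)·√(t/c).
Setting (4/5)·√(18/c) = 2.4 gives √(18/c) = 3, so 18/c = 9 and c = 2.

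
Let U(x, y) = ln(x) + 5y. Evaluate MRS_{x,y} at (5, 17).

MU_x = 1/x, MU_y = 5.
MRS = 1/x ÷ 5.
At (5, 17): MRS = 1/25.
So at (5, 17) the consumer would give up 1/25 units of y for one more unit of x.

MRS = 1/25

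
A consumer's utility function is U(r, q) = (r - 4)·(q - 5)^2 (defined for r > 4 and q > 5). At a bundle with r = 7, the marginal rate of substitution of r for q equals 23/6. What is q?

q = 28

MU_r = (q−5)^2, MU_q = 2·(r−4)·(q−5).
MRS = (1/2)·(q−5)/(r−4).
Substitute r = 7: MRS = (q − 5)/6. Setting this equal to 23/6 gives q − 5 = (23/6)·6 = 23, so q = 28.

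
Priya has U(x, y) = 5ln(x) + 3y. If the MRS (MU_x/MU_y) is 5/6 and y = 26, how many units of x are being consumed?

x = 2

MU_x = 5/x, MU_y = 3.
MRS = 5/x ÷ 3.
MRS depends only on x: (5/3)/x = 5/6 ⇒ x = (5/3)/(5/6) = 2.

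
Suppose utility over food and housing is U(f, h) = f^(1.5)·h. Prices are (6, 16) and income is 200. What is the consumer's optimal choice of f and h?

f* = 20, h* = 5

MU_f = 1.5·√f·h and MU_h = f^(1.5).
MRS = MU_f/MU_h = (1.5)·h/f.
Tangency: set MRS = p_f/p_h = 6/16 = 0.375.
So (1.5)·h/f = 0.375, i.e. h = 0.25·f.
Substitute into the budget 6·f + 16·h = 200: 10·f = 200, so f* = 20.
Then h* = 0.25·20 = 5.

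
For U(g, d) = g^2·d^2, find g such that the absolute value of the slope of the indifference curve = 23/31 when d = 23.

MU_g = 2·g·d^2 and MU_d = 2·g^2·d.
MRS = MU_g/MU_d = d/g.
Substitute d = 23: MRS = 23/g. Setting 23/g = 23/31 gives g = 23/(23/31) = 31.

g = 31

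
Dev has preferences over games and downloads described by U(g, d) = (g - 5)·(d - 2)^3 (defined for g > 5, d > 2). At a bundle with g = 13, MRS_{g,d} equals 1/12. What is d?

d = 4

MU_g = (d−2)^3, MU_d = 3·(g−5)·(d−2)^2.
MRS = (1/3)·(d−2)/(g−5).
Substitute g = 13: MRS = (d − 2)/24. Setting this equal to 1/12 gives d − 2 = (1/12)·24 = 2, so d = 4.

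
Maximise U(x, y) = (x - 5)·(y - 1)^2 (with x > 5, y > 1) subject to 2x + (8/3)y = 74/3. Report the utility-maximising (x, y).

MU_x = (y−1)^2, MU_y = 2·(x−5)·(y−1).
MRS = (1/2)·(y−1)/(x−5).
Tangency: set MRS = p_x/p_y = 2/(8/3) = 0.75.
So (1/2)·(y − 1)/(x − 5) = 0.75, i.e. (y − 1) = 1.5·(x − 5).
Rewrite the budget in excess-of-subsistence terms: 2·(x − 5) + (8/3)·(y − 1) = 74/3 − 2·5 − (8/3)·1 = 12.
Substituting, 6·(x − 5) = 12, so x − 5 = 2 and x* = 7.
Then y − 1 = 1.5·2 = 3, so y* = 4.

x* = 7, y* = 4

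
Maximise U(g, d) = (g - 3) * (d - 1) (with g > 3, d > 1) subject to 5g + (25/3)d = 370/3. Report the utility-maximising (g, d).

g* = 13, d* = 7

MU_g = (d−1), MU_d = (g−3).
MRS = (d−1)/(g−3).
Tangency: set MRS = p_g/p_d = 5/(25/3) = 0.6.
So (d − 1)/(g − 3) = 0.6, i.e. (d − 1) = 0.6·(g − 3).
Rewrite the budget in excess-of-subsistence terms: 5·(g − 3) + (25/3)·(d − 1) = 370/3 − 5·3 − (25/3)·1 = 100.
Substituting, 10·(g − 3) = 100, so g − 3 = 10 and g* = 13.
Then d − 1 = 0.6·10 = 6, so d* = 7.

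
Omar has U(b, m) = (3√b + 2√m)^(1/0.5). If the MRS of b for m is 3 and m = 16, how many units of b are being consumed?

b = 4

For CES with ρ = 0.5, MRS = (3/2)·√(m/b).
Setting (3/2)·√(16/b) = 3 gives √(16/b) = 2, so 16/b = 4 and b = 4.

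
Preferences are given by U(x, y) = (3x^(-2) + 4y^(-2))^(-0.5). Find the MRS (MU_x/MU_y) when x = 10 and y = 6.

MRS = 81/500

For CES with ρ = -2, MRS = (3/4)·(y/x)^3.
At (10, 6): MRS = 81/500.
So at (10, 6) the consumer would give up 81/500 units of y for one more unit of x.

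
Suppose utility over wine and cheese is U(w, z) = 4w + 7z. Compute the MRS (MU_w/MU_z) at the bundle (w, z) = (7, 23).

MU_w = 4, MU_z = 7, so MRS = 4/7 at every bundle.
At (7, 23): MRS = 4/7.
So at (7, 23) the consumer would give up 4/7 units of z for one more unit of w.

MRS = 4/7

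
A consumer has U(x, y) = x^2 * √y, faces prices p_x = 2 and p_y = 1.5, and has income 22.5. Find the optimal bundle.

x* = 9, y* = 3

MU_x = 2·x·√y and MU_y = 0.5·x^2·y^(-0.5).
MRS = MU_x/MU_y = (4)·y/x.
Tangency: set MRS = p_x/p_y = 2/1.5 = 4/3.
So (4)·y/x = 4/3, i.e. y = (1/3)·x.
Substitute into the budget 2·x + 1.5·y = 22.5: 2.5·x = 22.5, so x* = 9.
Then y* = (1/3)·9 = 3.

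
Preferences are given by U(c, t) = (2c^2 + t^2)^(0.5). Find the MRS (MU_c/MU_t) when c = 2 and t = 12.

For CES with ρ = 2, MRS = (2/1)·(t/c)^(-1).
At (2, 12): MRS = 1/3.
The indifference curve has slope −1/3 at this bundle.

MRS = 1/3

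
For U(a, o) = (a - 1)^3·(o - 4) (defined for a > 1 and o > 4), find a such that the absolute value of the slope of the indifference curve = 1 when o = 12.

a = 25

MU_a = 3·(a−1)^2·(o−4), MU_o = (a−1)^3.
MRS = (3/1)·(o−4)/(a−1).
Substitute o = 12: MRS = 24/(a − 1). Setting this equal to 1 gives a − 1 = 24/1 = 24, so a = 25.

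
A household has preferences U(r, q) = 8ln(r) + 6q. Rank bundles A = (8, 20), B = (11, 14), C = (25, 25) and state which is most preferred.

Evaluate utility at each bundle:
U(A) = 136.636.
U(B) = 103.183.
U(C) = 175.751.
Highest utility is C, so C ≻ A ≻ B.

Bundle C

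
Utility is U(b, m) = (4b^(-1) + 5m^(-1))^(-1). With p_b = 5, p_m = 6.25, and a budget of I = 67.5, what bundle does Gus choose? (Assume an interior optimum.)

For CES with ρ = -1, MRS = (4/5)·(m/b)^2.
Tangency: set MRS = p_b/p_m = 5/6.25 = 0.8.
So (m/b)^2 = 1; taking the square root, m/b = 1, i.e. m = b.
Substitute into the budget 5·b + 6.25·m = 67.5: 11.25·b = 67.5, so b* = 6 and m* = 6.

b* = 6, m* = 6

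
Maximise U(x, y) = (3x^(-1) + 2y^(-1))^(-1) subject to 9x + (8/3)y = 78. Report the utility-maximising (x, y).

For CES with ρ = -1, MRS = (3/2)·(y/x)^2.
Tangency: set MRS = p_x/p_y = 9/(8/3) = 3.375.
So (y/x)^2 = 2.25; taking the square root, y/x = 1.5, i.e. y = 1.5·x.
Substitute into the budget 9·x + (8/3)·y = 78: 13·x = 78, so x* = 6 and y* = 1.5·6 = 9.

x* = 6, y* = 9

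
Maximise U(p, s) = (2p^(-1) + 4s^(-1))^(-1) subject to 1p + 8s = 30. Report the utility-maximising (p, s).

For CES with ρ = -1, MRS = (2/4)·(s/p)^2.
Tangency: set MRS = p_p/p_s = 1/8 = 0.125.
So (s/p)^2 = 0.25; taking the square root, s/p = 0.5, i.e. s = 0.5·p.
Substitute into the budget 1·p + 8·s = 30: 5·p = 30, so p* = 6 and s* = 0.5·6 = 3.

p* = 6, s* = 3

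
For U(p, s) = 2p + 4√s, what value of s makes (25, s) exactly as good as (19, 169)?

s = 100

U(19, 169) = 90.
Set U(25, s) = 90 and solve.
With p = 25: 4√s = 90 − 2·25 = 40, so √s = 10 and s = 100.
Check: U(25, 100) = 90.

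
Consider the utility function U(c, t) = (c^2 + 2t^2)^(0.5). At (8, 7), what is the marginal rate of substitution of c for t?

MRS = 4/7

For CES with ρ = 2, MRS = (1/2)·(t/c)^(-1).
At (8, 7): MRS = 4/7.
The indifference curve has slope −4/7 at this bundle.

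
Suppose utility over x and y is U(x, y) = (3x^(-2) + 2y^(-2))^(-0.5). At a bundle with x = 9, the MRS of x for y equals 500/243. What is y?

For CES with ρ = -2, MRS = (3/2)·(y/x)^3.
Setting (3/2)·(y/9)^3 = 500/243 gives (y/9)^3 = 1000/729, so y/9 = 10/9 and y = 10.

y = 10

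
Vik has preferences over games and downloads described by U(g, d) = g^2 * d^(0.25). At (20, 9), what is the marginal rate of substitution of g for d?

MU_g = 2·g·d^(0.25) and MU_d = 0.25·g^2·d^(-0.75).
MRS = MU_g/MU_d = (8)·d/g.
At (20, 9): MRS = 3.6.
The indifference curve has slope −3.6 at this bundle.

MRS = 3.6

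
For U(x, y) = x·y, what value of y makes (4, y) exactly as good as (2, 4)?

U(2, 4) = 8.
Set U(4, y) = 8 and solve.
With x = 4: y = 8/4 = 2.
Check: U(4, 2) = 8.

y = 2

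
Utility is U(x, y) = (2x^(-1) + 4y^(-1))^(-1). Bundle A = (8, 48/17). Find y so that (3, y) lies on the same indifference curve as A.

y = 4

U depends on (x, y) only through S = 2x^(-1) + 4y^(-1), so equal utility means equal S. At (8, 48/17): S = 5/3.
With x = 3: 2·3^(-1) = 2/3, so 4y^(-1) = 5/3 − 2/3 = 1, i.e. y^(-1) = 0.25.
Hence y = 1/0.25 = 4.
Check: U(3, 4) = 0.6.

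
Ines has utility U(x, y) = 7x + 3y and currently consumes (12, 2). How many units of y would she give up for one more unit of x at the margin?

MU_x = 7, MU_y = 3, so MRS = 7/3 at every bundle.
At (12, 2): MRS = 7/3.
The indifference curve has slope −7/3 at this bundle.

MRS = 7/3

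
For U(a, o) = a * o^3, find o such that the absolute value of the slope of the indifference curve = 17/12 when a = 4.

o = 17

MU_a = o^3 and MU_o = 3·a·o^2.
MRS = MU_a/MU_o = (1/3)·o/a.
Substitute a = 4: MRS = o/12. Setting o/12 = 17/12 gives o = (17/12)·12 = 17.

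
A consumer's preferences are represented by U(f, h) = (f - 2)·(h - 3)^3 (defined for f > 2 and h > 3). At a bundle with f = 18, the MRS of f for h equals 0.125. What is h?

h = 9

MU_f = (h−3)^3, MU_h = 3·(f−2)·(h−3)^2.
MRS = (1/3)·(h−3)/(f−2).
Substitute f = 18: MRS = (h − 3)/48. Setting this equal to 0.125 gives h − 3 = 0.125·48 = 6, so h = 9.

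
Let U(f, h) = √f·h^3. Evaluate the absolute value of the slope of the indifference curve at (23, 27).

MU_f = 0.5·f^(-0.5)·h^3 and MU_h = 3·√f·h^2.
MRS = MU_f/MU_h = (1/6)·h/f.
At (23, 27): MRS = 9/46.
The indifference curve has slope −9/46 at this bundle.

MRS = 9/46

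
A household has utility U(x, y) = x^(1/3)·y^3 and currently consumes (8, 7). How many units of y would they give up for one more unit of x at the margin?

MU_x = 1/3·x^(-2/3)·y^3 and MU_y = 3·x^(1/3)·y^2.
MRS = MU_x/MU_y = (1/9)·y/x.
At (8, 7): MRS = 7/72.
So at (8, 7) the consumer would give up 7/72 units of y for one more unit of x.

MRS = 7/72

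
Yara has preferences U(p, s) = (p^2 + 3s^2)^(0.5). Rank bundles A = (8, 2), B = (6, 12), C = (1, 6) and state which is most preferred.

Evaluate utility at each bundle:
U(A) = 8.718.
U(B) = 21.633.
U(C) = 10.440.
Highest utility is B, so B ≻ C ≻ A.

Bundle B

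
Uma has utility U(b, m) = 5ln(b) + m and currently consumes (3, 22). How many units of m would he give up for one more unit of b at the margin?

MRS = 5/3

MU_b = 5/b, MU_m = 1.
MRS = 5/b ÷ 1.
At (3, 22): MRS = 5/3.
The indifference curve has slope −5/3 at this bundle.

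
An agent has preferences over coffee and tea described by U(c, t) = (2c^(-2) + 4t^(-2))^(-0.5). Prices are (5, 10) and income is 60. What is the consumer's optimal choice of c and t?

c* = 4, t* = 4

For CES with ρ = -2, MRS = (2/4)·(t/c)^3.
Tangency: set MRS = p_c/p_t = 5/10 = 0.5.
So (t/c)^3 = 1; taking the cube root, t/c = 1, i.e. t = c.
Substitute into the budget 5·c + 10·t = 60: 15·c = 60, so c* = 4 and t* = 4.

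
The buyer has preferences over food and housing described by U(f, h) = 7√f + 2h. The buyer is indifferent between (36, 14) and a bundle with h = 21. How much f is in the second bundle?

f = 16

U(36, 14) = 70.
Set U(f, 21) = 70 and solve.
With h = 21: 7√f = 70 − 2·21 = 28, so √f = 4 and f = 16.
Check: U(16, 21) = 70.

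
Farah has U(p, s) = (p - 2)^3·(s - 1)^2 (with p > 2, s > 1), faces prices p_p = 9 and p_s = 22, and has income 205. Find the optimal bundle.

MU_p = 3·(p−2)^2·(s−1)^2, MU_s = 2·(p−2)^3·(s−1).
MRS = (3/2)·(s−1)/(p−2).
Tangency: set MRS = p_p/p_s = 9/22.
So (3/2)·(s − 1)/(p − 2) = 9/22, i.e. (s − 1) = (3/11)·(p − 2).
Rewrite the budget in excess-of-subsistence terms: 9·(p − 2) + 22·(s − 1) = 205 − 9·2 − 22·1 = 165.
Substituting, 15·(p − 2) = 165, so p − 2 = 11 and p* = 13.
Then s − 1 = (3/11)·11 = 3, so s* = 4.

p* = 13, s* = 4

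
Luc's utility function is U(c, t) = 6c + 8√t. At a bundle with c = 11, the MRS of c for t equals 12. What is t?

MU_c = 6, MU_t = 8/(2√t).
MRS = 6 ÷ (8/(2√t)).
MRS depends only on t: 1.5·√t = 12 ⇒ √t = 12/1.5 = 8 ⇒ t = 64.

t = 64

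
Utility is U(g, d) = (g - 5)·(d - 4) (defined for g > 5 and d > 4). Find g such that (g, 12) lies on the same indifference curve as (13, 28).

g = 29

U(13, 28) = 192.
Set U(g, 12) = 192 and solve.
With d = 12: (12 − 4) = 8, so (g − 5) = 192/8 = 24.
So g = 5 + 24 = 29.
Check: U(29, 12) = 192.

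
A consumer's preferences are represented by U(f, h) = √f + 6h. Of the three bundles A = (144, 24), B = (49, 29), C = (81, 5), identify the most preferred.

Evaluate utility at each bundle:
U(A) = 156.000.
U(B) = 181.000.
U(C) = 39.000.
Highest utility is B, so B ≻ A ≻ C.

Bundle B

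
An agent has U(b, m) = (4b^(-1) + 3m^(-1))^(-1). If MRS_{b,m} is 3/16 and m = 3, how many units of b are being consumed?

b = 8

For CES with ρ = -1, MRS = (4/3)·(m/b)^2.
Setting (4/3)·(3/b)^2 = 3/16 gives (3/b)^2 = 9/64, so 3/b = 0.375 and b = 8.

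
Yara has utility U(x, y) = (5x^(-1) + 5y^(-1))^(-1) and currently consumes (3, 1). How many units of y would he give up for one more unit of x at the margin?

MRS = 1/9

For CES with ρ = -1, MRS = (y/x)^2.
At (3, 1): MRS = 1/9.
So at (3, 1) the consumer would give up 1/9 units of y for one more unit of x.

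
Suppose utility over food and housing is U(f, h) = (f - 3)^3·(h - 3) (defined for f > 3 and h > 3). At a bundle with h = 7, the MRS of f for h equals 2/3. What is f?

MU_f = 3·(f−3)^2·(h−3), MU_h = (f−3)^3.
MRS = (3/1)·(h−3)/(f−3).
Substitute h = 7: MRS = 12/(f − 3). Setting this equal to 2/3 gives f − 3 = 12/(2/3) = 18, so f = 21.

f = 21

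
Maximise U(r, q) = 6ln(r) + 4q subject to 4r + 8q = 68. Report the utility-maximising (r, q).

MU_r = 6/r, MU_q = 4.
MRS = 6/r ÷ 4.
Tangency: set MRS = p_r/p_q = 4/8 = 0.5.
MRS depends only on r: 1.5/r = 0.5 ⇒ r* = 1.5/0.5 = 3.
From the budget, 8·q = 68 − 4·3 = 56, so q* = 7.

r* = 3, q* = 7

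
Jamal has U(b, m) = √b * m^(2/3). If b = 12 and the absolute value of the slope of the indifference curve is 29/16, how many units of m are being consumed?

m = 29

MU_b = 0.5·b^(-0.5)·m^(2/3) and MU_m = 2/3·√b·m^(-1/3).
MRS = MU_b/MU_m = (0.75)·m/b.
Substitute b = 12: MRS = m/16. Setting m/16 = 29/16 gives m = (29/16)·16 = 29.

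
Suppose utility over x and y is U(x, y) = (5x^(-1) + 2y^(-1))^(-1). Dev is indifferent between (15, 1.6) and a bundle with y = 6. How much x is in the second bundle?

U depends on (x, y) only through S = 5x^(-1) + 2y^(-1), so equal utility means equal S. At (15, 1.6): S = 19/12.
With y = 6: 2·6^(-1) = 1/3, so 5x^(-1) = 19/12 − 1/3 = 1.25, i.e. x^(-1) = 0.25.
Hence x = 1/0.25 = 4.
Check: U(4, 6) = 0.6316.

x = 4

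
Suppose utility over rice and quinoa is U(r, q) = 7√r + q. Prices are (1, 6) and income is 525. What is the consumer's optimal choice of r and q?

MU_r = 7/(2√r), MU_q = 1.
MRS = 7/(2√r) ÷ 1.
Tangency: set MRS = p_r/p_q = 1/6.
MRS depends only on r: 3.5/√r = 1/6 ⇒ √r = 3.5/(1/6) = 21 ⇒ r* = 441.
From the budget, 6·q = 525 − 1·441 = 84, so q* = 14.

r* = 441, q* = 14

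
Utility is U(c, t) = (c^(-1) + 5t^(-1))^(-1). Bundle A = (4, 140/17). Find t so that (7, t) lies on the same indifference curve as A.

U depends on (c, t) only through S = c^(-1) + 5t^(-1), so equal utility means equal S. At (4, 140/17): S = 6/7.
With c = 7: 7^(-1) = 1/7, so 5t^(-1) = 6/7 − 1/7 = 5/7, i.e. t^(-1) = 1/7.
Hence t = 1/(1/7) = 7.
Check: U(7, 7) = 1.1667.

t = 7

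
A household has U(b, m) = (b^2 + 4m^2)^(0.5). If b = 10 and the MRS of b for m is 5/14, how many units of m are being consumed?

For CES with ρ = 2, MRS = (1/4)·(m/b)^(-1).
Setting (1/4)·(m/10)^(-1) = 5/14 gives (m/10)^(-1) = 10/7, so m/10 = 0.7 and m = 7.

m = 7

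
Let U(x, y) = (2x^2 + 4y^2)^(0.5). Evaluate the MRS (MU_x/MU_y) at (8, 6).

MRS = 2/3

For CES with ρ = 2, MRS = (2/4)·(y/x)^(-1).
At (8, 6): MRS = 2/3.
So at (8, 6) the consumer would give up 2/3 units of y for one more unit of x.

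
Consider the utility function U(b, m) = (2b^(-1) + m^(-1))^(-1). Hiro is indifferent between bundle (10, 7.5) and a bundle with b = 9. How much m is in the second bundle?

m = 9

U depends on (b, m) only through S = 2b^(-1) + m^(-1), so equal utility means equal S. At (10, 7.5): S = 1/3.
With b = 9: 2·9^(-1) = 2/9, so m^(-1) = 1/3 − 2/9 = 1/9.
Hence m = 1/(1/9) = 9.
Check: U(9, 9) = 3.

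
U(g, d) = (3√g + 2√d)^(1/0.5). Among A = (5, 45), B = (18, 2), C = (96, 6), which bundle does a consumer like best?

Bundle C

Evaluate utility at each bundle:
U(A) = 405.000.
U(B) = 242.000.
U(C) = 1176.000.
Highest utility is C, so C ≻ A ≻ B.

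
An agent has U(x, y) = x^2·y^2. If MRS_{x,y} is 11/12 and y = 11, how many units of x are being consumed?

MU_x = 2·x·y^2 and MU_y = 2·x^2·y.
MRS = MU_x/MU_y = y/x.
Substitute y = 11: MRS = 11/x. Setting 11/x = 11/12 gives x = 11/(11/12) = 12.

x = 12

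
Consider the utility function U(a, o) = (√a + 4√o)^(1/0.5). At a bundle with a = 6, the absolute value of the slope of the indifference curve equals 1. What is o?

o = 96

For CES with ρ = 0.5, MRS = (1/4)·√(o/a).
Setting (1/4)·√(o/6) = 1 gives √(o/6) = 4, so o/6 = 16 and o = 96.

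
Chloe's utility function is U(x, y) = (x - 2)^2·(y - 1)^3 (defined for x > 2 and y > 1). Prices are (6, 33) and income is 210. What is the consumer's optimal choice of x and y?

MU_x = 2·(x−2)·(y−1)^3, MU_y = 3·(x−2)^2·(y−1)^2.
MRS = (2/3)·(y−1)/(x−2).
Tangency: set MRS = p_x/p_y = 6/33 = 2/11.
So (2/3)·(y − 1)/(x − 2) = 2/11, i.e. (y − 1) = (3/11)·(x − 2).
Rewrite the budget in excess-of-subsistence terms: 6·(x − 2) + 33·(y − 1) = 210 − 6·2 − 33·1 = 165.
Substituting, 15·(x − 2) = 165, so x − 2 = 11 and x* = 13.
Then y − 1 = (3/11)·11 = 3, so y* = 4.

x* = 13, y* = 4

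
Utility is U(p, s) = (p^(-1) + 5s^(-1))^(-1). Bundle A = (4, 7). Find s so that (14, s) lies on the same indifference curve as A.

s = 5.6

U depends on (p, s) only through S = p^(-1) + 5s^(-1), so equal utility means equal S. At (4, 7): S = 27/28.
With p = 14: 14^(-1) = 1/14, so 5s^(-1) = 27/28 − 1/14 = 25/28, i.e. s^(-1) = 5/28.
Hence s = 1/(5/28) = 5.6.
Check: U(14, 5.6) = 1.037.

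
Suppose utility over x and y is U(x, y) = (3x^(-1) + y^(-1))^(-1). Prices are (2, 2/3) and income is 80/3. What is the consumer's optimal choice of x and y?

x* = 10, y* = 10

For CES with ρ = -1, MRS = (3/1)·(y/x)^2.
Tangency: set MRS = p_x/p_y = 2/(2/3) = 3.
So (y/x)^2 = 1; taking the square root, y/x = 1, i.e. y = x.
Substitute into the budget 2·x + (2/3)·y = 80/3: (8/3)·x = 80/3, so x* = 10 and y* = 10.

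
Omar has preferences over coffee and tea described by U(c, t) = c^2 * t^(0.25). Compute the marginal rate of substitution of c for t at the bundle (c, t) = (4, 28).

MRS = 56

MU_c = 2·c·t^(0.25) and MU_t = 0.25·c^2·t^(-0.75).
MRS = MU_c/MU_t = (8)·t/c.
At (4, 28): MRS = 56.
That is, one extra unit of c is worth 56 units of t at the margin.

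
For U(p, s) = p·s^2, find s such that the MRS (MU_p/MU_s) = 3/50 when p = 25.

MU_p = s^2 and MU_s = 2·p·s.
MRS = MU_p/MU_s = (1/2)·s/p.
Substitute p = 25: MRS = s/50. Setting s/50 = 3/50 gives s = (3/50)·50 = 3.

s = 3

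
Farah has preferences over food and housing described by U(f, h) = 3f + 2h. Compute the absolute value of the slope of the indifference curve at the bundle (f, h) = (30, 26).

MRS = 1.5

MU_f = 3, MU_h = 2, so MRS = 3/2 = 1.5 at every bundle.
At (30, 26): MRS = 1.5.
That is, one extra unit of f is worth 1.5 units of h at the margin.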